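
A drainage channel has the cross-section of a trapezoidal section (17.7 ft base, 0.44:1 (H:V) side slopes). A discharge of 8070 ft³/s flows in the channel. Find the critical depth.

At critical depth, Q² T / (g A³) = 1, i.e. A³/T = Q²/g = 8070²/32.2 = 2023000.
At y = 20.7 ft: A³/T = 4758000 — too large.
At y = 12.9 ft: A³/T = 943900 — too small.
At y = 16.2 ft: A³/T = 2036000 — matches.

y_c = 16.2 ft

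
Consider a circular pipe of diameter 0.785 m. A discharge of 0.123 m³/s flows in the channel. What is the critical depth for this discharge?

y_c = 0.207 m

At critical depth, Q² T / (g A³) = 1, i.e. A³/T = Q²/g = 0.123²/9.81 = 0.001542.
Trying y = 0.26 m: A³/T = 0.003713 — high.
Trying y = 0.154 m: A³/T = 0.0004831 — low.
Trying y = 0.207 m: A³/T = 0.001534 — close enough.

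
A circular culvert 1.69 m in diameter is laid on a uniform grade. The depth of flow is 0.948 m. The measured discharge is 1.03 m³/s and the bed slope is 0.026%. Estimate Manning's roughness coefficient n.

n = 0.012

For a circular section of diameter D = 1.69 m at depth y = 0.948 m, the central angle is θ = 2 arccos(1 − 2y/D) = 3.386 rad. Then A = (D²/8)(θ − sin θ) = 1.295 m² and P = Dθ/2 = 2.861 m.
Hydraulic radius R = A/P = 1.295/2.861 = 0.4527 m.
Rearranging Manning's equation: n = (1/Q) A R^(2/3) S^(1/2) = (1/1.03) × 1.295 × 0.4527^(2/3) × √0.00026 = 0.012.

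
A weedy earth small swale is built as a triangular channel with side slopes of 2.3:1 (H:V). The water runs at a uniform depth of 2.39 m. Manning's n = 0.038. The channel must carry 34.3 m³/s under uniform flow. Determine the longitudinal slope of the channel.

For a triangular section with side slope z = 2.3: A = zy² = 2.3×2.39² = 13.14 m²; P = 2y√(1+z²) = 2×2.39×2.508 = 11.99 m.
Hydraulic radius R = A/P = 13.14/11.99 = 1.096 m.
From Manning's equation, S = [nQ / (1 A R^(2/3))]² = [0.038 × 34.3 / (1 × 13.14 × 1.096^(2/3))]² = 0.00871.

S = 0.00871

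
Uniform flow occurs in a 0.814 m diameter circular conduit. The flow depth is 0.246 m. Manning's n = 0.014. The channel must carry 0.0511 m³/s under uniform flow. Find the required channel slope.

For a circular section of diameter D = 0.814 m at depth y = 0.246 m, the central angle is θ = 2 arccos(1 − 2y/D) = 2.328 rad. Then A = (D²/8)(θ − sin θ) = 0.1326 m² and P = Dθ/2 = 0.9476 m.
Hydraulic radius R = A/P = 0.1326/0.9476 = 0.14 m.
From Manning's equation, S = [nQ / (1 A R^(2/3))]² = [0.014 × 0.0511 / (1 × 0.1326 × 0.14^(2/3))]² = 0.0004.

S = 0.0004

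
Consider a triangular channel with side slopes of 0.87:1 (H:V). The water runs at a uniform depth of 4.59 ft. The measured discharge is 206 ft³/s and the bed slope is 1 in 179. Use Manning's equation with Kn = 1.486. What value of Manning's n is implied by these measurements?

n = 0.013

For a triangular section with side slope z = 0.87: A = zy² = 0.87×4.59² = 18.33 ft²; P = 2y√(1+z²) = 2×4.59×1.325 = 12.17 ft.
Hydraulic radius R = A/P = 18.33/12.17 = 1.506 ft.
Rearranging Manning's equation: n = (1.486/Q) A R^(2/3) S^(1/2) = (1.486/206) × 18.33 × 1.506^(2/3) × √0.005587 = 0.013.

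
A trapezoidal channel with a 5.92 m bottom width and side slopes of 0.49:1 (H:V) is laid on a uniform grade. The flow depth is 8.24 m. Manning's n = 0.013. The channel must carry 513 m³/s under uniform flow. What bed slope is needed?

With bottom width b = 5.92 m and side slope z = 0.49: A = (b + zy)y = (5.92 + 0.49×8.24)×8.24 = 82.05 m²; P = b + 2y√(1+z²) = 5.92 + 2×8.24×1.114 = 24.27 m.
Hydraulic radius R = A/P = 82.05/24.27 = 3.38 m.
From Manning's equation, S = [nQ / (1 A R^(2/3))]² = [0.013 × 513 / (1 × 82.05 × 3.38^(2/3))]² = 0.0013.

S = 0.0013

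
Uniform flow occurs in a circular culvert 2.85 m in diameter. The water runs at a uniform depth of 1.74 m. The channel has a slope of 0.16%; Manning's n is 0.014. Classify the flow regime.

For a circular section of diameter D = 2.85 m at depth y = 1.74 m, the central angle is θ = 2 arccos(1 − 2y/D) = 3.587 rad. Then A = (D²/8)(θ − sin θ) = 4.08 m² and P = Dθ/2 = 5.112 m.
Hydraulic radius R = A/P = 4.08/5.112 = 0.7981 m.
V = (1/n) R^(2/3) √S = (1/0.014) × 0.7981^(2/3) × √0.0016 = 2.458 m/s. Hydraulic depth D_h = A/T = 4.08/2.779 = 1.468 m.
Froude number Fr = V/√(g·D_h) = 2.458/√(9.81×1.468) = 0.648, which is less than 1, so the flow is subcritical.

subcritical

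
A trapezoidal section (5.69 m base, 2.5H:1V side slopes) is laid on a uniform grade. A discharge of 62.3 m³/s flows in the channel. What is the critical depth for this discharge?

At critical depth, Q² T / (g A³) = 1, i.e. A³/T = Q²/g = 62.3²/9.81 = 395.6.
Trying y = 2.15 m: A³/T = 819 — high.
Trying y = 1.39 m: A³/T = 163.6 — low.
Trying y = 1.77 m: A³/T = 394.7 — ≈ 395.6.

y_c = 1.77 m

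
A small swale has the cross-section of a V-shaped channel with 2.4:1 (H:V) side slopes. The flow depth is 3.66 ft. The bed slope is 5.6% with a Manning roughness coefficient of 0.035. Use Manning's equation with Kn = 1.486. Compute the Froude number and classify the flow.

supercritical

For a triangular section with side slope z = 2.4: A = zy² = 2.4×3.66² = 32.15 ft²; P = 2y√(1+z²) = 2×3.66×2.6 = 19.03 ft.
Hydraulic radius R = A/P = 32.15/19.03 = 1.689 ft.
V = (1.486/n) R^(2/3) √S = (1.486/0.035) × 1.689^(2/3) × √0.056 = 14.25 ft/s. Hydraulic depth D_h = A/T = 32.15/17.57 = 1.83 ft.
Froude number Fr = V/√(g·D_h) = 14.25/√(32.2×1.83) = 1.86, which is greater than 1, so the flow is supercritical.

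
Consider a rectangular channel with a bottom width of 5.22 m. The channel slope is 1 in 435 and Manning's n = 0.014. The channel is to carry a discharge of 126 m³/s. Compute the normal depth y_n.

y_n = 4.93 m

Manning's equation rearranged: A R^(2/3) = nQ / (1·√S) = 0.014 × 126 / (√0.002299) = 36.79.
Trying y = 4.43 m: A R^(2/3) = 32.19 — low.
Trying y = 4.93 m: A R^(2/3) = 36.75 — close enough.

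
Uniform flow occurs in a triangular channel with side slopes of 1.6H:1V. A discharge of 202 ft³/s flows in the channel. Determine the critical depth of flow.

y_c = 3.97 ft

At critical depth, Q² T / (g A³) = 1, i.e. A³/T = Q²/g = 202²/32.2 = 1267.
At y = 4.83 ft: A³/T = 3365 — high.
At y = 3.52 ft: A³/T = 691.7 — low.
At y = 3.97 ft: A³/T = 1262 — matches.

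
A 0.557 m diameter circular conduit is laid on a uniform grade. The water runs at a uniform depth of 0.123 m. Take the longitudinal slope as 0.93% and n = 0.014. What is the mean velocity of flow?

For a circular section of diameter D = 0.557 m at depth y = 0.123 m, the central angle is θ = 2 arccos(1 − 2y/D) = 1.957 rad. Then A = (D²/8)(θ − sin θ) = 0.03996 m² and P = Dθ/2 = 0.545 m.
Hydraulic radius R = A/P = 0.03996/0.545 = 0.07332 m.
From Manning's equation, V = (1/n) R^(2/3) S^(1/2) = (1/0.014) × 0.07332^(2/3) × 0.0093^(1/2) = 1.21 m/s.

V = 1.21 m/s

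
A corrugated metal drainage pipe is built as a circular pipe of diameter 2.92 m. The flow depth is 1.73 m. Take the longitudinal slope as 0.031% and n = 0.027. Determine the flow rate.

For a circular section of diameter D = 2.92 m at depth y = 1.73 m, the central angle is θ = 2 arccos(1 − 2y/D) = 3.514 rad. Then A = (D²/8)(θ − sin θ) = 4.132 m² and P = Dθ/2 = 5.13 m.
Hydraulic radius R = A/P = 4.132/5.13 = 0.8055 m.
Manning's equation: Q = (1/n) A R^(2/3) S^(1/2) = (1/0.027) × 4.132 × 0.8055^(2/3) × 0.00031^(1/2) = 2.33 m³/s.

Q = 2.33 m³/s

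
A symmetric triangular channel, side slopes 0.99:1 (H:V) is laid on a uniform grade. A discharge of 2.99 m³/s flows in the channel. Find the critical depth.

y_c = 1.13 m

At critical depth, Q² T / (g A³) = 1, i.e. A³/T = Q²/g = 2.99²/9.81 = 0.9113.
At y = 0.862 m: A³/T = 0.2332 — low.
At y = 1.28 m: A³/T = 1.684 — high.
At y = 1.13 m: A³/T = 0.9029 — ≈ 0.9113.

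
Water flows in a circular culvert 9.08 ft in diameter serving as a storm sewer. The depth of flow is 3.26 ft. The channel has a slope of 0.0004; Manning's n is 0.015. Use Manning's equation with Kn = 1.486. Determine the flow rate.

Q = 61.1 ft³/s

For a circular section of diameter D = 9.08 ft at depth y = 3.26 ft, the central angle is θ = 2 arccos(1 − 2y/D) = 2.57 rad. Then A = (D²/8)(θ − sin θ) = 20.91 ft² and P = Dθ/2 = 11.67 ft.
Hydraulic radius R = A/P = 20.91/11.67 = 1.792 ft.
Manning's equation: Q = (1.486/n) A R^(2/3) S^(1/2) = (1.486/0.015) × 20.91 × 1.792^(2/3) × 0.0004^(1/2) = 61.1 ft³/s.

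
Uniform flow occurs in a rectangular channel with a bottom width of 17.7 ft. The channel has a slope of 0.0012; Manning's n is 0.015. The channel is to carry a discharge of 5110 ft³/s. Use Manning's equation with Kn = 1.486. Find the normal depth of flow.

Manning's equation rearranged: A R^(2/3) = nQ / (1.486·√S) = 0.015 × 5110 / (1.486 × √0.0012) = 1489.
Trying y = 17 ft: A R^(2/3) = 973.6 — low.
Trying y = 24.2 ft: A R^(2/3) = 1489 — ≈ 1489.

y_n = 24.2 ft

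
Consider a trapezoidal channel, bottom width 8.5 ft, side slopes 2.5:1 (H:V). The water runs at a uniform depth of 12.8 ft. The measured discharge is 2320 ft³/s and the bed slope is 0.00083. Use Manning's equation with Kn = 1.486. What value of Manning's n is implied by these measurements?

n = 0.034

With bottom width b = 8.5 ft and side slope z = 2.5: A = (b + zy)y = (8.5 + 2.5×12.8)×12.8 = 518.4 ft²; P = b + 2y√(1+z²) = 8.5 + 2×12.8×2.693 = 77.43 ft.
Hydraulic radius R = A/P = 518.4/77.43 = 6.695 ft.
Rearranging Manning's equation: n = (1.486/Q) A R^(2/3) S^(1/2) = (1.486/2320) × 518.4 × 6.695^(2/3) × √0.00083 = 0.034.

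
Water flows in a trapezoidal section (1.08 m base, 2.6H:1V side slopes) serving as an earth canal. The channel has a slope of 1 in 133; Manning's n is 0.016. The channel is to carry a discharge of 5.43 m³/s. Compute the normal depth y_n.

y_n = 0.666 m

Manning's equation rearranged: A R^(2/3) = nQ / (1·√S) = 0.016 × 5.43 / (√0.007519) = 1.002.
Try y = 0.599 m: A R^(2/3) = 0.796 — too small.
Try y = 0.75 m: A R^(2/3) = 1.299 — too large.
Try y = 0.666 m: A R^(2/3) = 1.001 — matches.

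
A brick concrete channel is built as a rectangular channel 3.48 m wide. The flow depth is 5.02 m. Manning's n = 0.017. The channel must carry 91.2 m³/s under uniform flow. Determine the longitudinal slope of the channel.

Flow area A = b·y = 3.48 × 5.02 = 17.47 m². Wetted perimeter P = b + 2y = 3.48 + 2×5.02 = 13.52 m.
Hydraulic radius R = A/P = 17.47/13.52 = 1.292 m.
From Manning's equation, S = [nQ / (1 A R^(2/3))]² = [0.017 × 91.2 / (1 × 17.47 × 1.292^(2/3))]² = 0.0056.

S = 0.0056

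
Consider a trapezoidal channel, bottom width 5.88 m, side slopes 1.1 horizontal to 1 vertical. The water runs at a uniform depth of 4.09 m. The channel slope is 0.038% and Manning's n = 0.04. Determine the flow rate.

With bottom width b = 5.88 m and side slope z = 1.1: A = (b + zy)y = (5.88 + 1.1×4.09)×4.09 = 42.45 m²; P = b + 2y√(1+z²) = 5.88 + 2×4.09×1.487 = 18.04 m.
Hydraulic radius R = A/P = 42.45/18.04 = 2.353 m.
Manning's equation: Q = (1/n) A R^(2/3) S^(1/2) = (1/0.04) × 42.45 × 2.353^(2/3) × 0.00038^(1/2) = 36.6 m³/s.

Q = 36.6 m³/s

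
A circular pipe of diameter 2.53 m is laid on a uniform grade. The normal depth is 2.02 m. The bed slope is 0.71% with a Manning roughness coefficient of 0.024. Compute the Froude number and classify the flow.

For a circular section of diameter D = 2.53 m at depth y = 2.02 m, the central angle is θ = 2 arccos(1 − 2y/D) = 4.421 rad. Then A = (D²/8)(θ − sin θ) = 4.303 m² and P = Dθ/2 = 5.592 m.
Hydraulic radius R = A/P = 4.303/5.592 = 0.7695 m.
V = (1/n) R^(2/3) √S = (1/0.024) × 0.7695^(2/3) × √0.0071 = 2.948 m/s. Hydraulic depth D_h = A/T = 4.303/2.03 = 2.12 m.
Froude number Fr = V/√(g·D_h) = 2.948/√(9.81×2.12) = 0.647, which is less than 1, so the flow is subcritical.

subcritical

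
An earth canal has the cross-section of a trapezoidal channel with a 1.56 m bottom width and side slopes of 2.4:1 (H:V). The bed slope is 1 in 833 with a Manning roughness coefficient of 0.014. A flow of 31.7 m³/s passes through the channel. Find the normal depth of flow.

y_n = 1.97 m

Manning's equation rearranged: A R^(2/3) = nQ / (1·√S) = 0.014 × 31.7 / (√0.0012) = 12.81.
At y = 2.22 m: A R^(2/3) = 16.95 — too large.
At y = 1.39 m: A R^(2/3) = 5.739 — too small.
At y = 1.97 m: A R^(2/3) = 12.79 — close enough.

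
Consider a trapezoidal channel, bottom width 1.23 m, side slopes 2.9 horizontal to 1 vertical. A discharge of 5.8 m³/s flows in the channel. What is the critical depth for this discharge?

y_c = 0.776 m

At critical depth, Q² T / (g A³) = 1, i.e. A³/T = Q²/g = 5.8²/9.81 = 3.429.
Trying y = 0.57 m: A³/T = 0.9783 — short.
Trying y = 0.875 m: A³/T = 5.682 — over.
Trying y = 0.776 m: A³/T = 3.438 — ≈ 3.429.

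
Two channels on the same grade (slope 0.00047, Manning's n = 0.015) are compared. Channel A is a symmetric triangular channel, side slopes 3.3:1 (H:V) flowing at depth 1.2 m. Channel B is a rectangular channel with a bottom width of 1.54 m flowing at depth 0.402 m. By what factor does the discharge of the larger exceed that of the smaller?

12.9

Channel A: For a triangular section with side slope z = 3.3: A = zy² = 3.3×1.2² = 4.752 m²; P = 2y√(1+z²) = 2×1.2×3.448 = 8.276 m. Hydraulic radius R = A/P = 4.752/8.276 = 0.5742 m. Q_A = (1/0.015)·4.752·0.5742^(2/3)·√0.00047 = 4.745 m³/s.
Channel B: Flow area A = b·y = 1.54 × 0.402 = 0.6191 m². Wetted perimeter P = b + 2y = 1.54 + 2×0.402 = 2.344 m. Hydraulic radius R = A/P = 0.6191/2.344 = 0.2641 m. Q_B = (1/0.015)·0.6191·0.2641^(2/3)·√0.00047 = 0.3683 m³/s.
The larger discharge is 4.745 m³/s and the smaller is 0.3683 m³/s; the ratio is 12.9.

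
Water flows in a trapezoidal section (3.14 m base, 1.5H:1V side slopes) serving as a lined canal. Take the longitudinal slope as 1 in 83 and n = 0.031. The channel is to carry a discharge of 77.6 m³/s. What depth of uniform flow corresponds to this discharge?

Manning's equation rearranged: A R^(2/3) = nQ / (1·√S) = 0.031 × 77.6 / (√0.01205) = 21.92.
Try y = 2.98 m: A R^(2/3) = 31.45 — over.
Try y = 1.95 m: A R^(2/3) = 13.08 — short.
Try y = 2.51 m: A R^(2/3) = 21.91 — close enough.

y_n = 2.51 m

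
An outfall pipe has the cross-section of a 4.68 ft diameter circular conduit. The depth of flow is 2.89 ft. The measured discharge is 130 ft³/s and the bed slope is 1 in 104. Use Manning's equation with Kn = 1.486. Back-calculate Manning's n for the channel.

n = 0.015

For a circular section of diameter D = 4.68 ft at depth y = 2.89 ft, the central angle is θ = 2 arccos(1 − 2y/D) = 3.616 rad. Then A = (D²/8)(θ − sin θ) = 11.15 ft² and P = Dθ/2 = 8.462 ft.
Hydraulic radius R = A/P = 11.15/8.462 = 1.318 ft.
Rearranging Manning's equation: n = (1.486/Q) A R^(2/3) S^(1/2) = (1.486/130) × 11.15 × 1.318^(2/3) × √0.009615 = 0.015.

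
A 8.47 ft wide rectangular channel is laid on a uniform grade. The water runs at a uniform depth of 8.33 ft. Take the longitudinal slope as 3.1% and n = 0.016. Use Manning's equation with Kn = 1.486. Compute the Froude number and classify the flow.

supercritical

Flow area A = b·y = 8.47 × 8.33 = 70.56 ft². Wetted perimeter P = b + 2y = 8.47 + 2×8.33 = 25.13 ft.
Hydraulic radius R = A/P = 70.56/25.13 = 2.808 ft.
V = (1.486/n) R^(2/3) √S = (1.486/0.016) × 2.808^(2/3) × √0.031 = 32.54 ft/s. Hydraulic depth D_h = A/T = 70.56/8.47 = 8.33 ft.
Froude number Fr = V/√(g·D_h) = 32.54/√(32.2×8.33) = 1.99, which is greater than 1, so the flow is supercritical.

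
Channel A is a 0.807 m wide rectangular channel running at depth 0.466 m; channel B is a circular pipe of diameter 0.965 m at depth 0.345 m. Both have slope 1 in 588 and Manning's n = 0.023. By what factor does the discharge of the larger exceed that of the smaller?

1.75

Channel A: Flow area A = b·y = 0.807 × 0.466 = 0.3761 m². Wetted perimeter P = b + 2y = 0.807 + 2×0.466 = 1.739 m. Hydraulic radius R = A/P = 0.3761/1.739 = 0.2163 m. Q_A = (1/0.023)·0.3761·0.2163^(2/3)·√0.001701 = 0.2429 m³/s.
Channel B: For a circular section of diameter D = 0.965 m at depth y = 0.345 m, the central angle is θ = 2 arccos(1 − 2y/D) = 2.564 rad. Then A = (D²/8)(θ − sin θ) = 0.2348 m² and P = Dθ/2 = 1.237 m. Hydraulic radius R = A/P = 0.2348/1.237 = 0.1898 m. Q_B = (1/0.023)·0.2348·0.1898^(2/3)·√0.001701 = 0.1391 m³/s.
The larger discharge is 0.2429 m³/s and the smaller is 0.1391 m³/s; the ratio is 1.75.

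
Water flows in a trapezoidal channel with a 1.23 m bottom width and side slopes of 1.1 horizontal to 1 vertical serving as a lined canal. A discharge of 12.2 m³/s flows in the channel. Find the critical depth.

y_c = 1.44 m

At critical depth, Q² T / (g A³) = 1, i.e. A³/T = Q²/g = 12.2²/9.81 = 15.17.
At y = 1.68 m: A³/T = 28.07 — over.
At y = 1.25 m: A³/T = 8.675 — short.
At y = 1.44 m: A³/T = 15.13 — close enough.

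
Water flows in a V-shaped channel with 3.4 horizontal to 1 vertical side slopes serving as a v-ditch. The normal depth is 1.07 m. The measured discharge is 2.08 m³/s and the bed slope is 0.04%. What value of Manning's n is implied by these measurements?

n = 0.024

For a triangular section with side slope z = 3.4: A = zy² = 3.4×1.07² = 3.893 m²; P = 2y√(1+z²) = 2×1.07×3.544 = 7.584 m.
Hydraulic radius R = A/P = 3.893/7.584 = 0.5133 m.
Rearranging Manning's equation: n = (1/Q) A R^(2/3) S^(1/2) = (1/2.08) × 3.893 × 0.5133^(2/3) × √0.0004 = 0.024.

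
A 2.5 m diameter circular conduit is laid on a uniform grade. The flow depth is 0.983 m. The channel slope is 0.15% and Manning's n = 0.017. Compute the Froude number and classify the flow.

subcritical

For a circular section of diameter D = 2.5 m at depth y = 0.983 m, the central angle is θ = 2 arccos(1 − 2y/D) = 2.711 rad. Then A = (D²/8)(θ − sin θ) = 1.792 m² and P = Dθ/2 = 3.389 m.
Hydraulic radius R = A/P = 1.792/3.389 = 0.5288 m.
V = (1/n) R^(2/3) √S = (1/0.017) × 0.5288^(2/3) × √0.0015 = 1.49 m/s. Hydraulic depth D_h = A/T = 1.792/2.442 = 0.7337 m.
Froude number Fr = V/√(g·D_h) = 1.49/√(9.81×0.7337) = 0.555, which is less than 1, so the flow is subcritical.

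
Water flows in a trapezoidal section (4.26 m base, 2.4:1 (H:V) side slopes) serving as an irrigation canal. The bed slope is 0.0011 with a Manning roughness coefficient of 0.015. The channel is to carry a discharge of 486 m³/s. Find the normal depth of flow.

y_n = 5.77 m

Manning's equation rearranged: A R^(2/3) = nQ / (1·√S) = 0.015 × 486 / (√0.0011) = 219.8.
Trying y = 6.53 m: A R^(2/3) = 294.6 — high.
Trying y = 5.15 m: A R^(2/3) = 168.3 — low.
Trying y = 5.77 m: A R^(2/3) = 219.7 — ≈ 219.8.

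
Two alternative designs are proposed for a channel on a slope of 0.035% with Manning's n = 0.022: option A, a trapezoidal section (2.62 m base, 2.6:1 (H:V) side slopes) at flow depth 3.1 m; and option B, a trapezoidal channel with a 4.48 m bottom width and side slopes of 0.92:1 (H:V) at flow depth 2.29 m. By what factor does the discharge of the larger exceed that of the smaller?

Channel A: With bottom width b = 2.62 m and side slope z = 2.6: A = (b + zy)y = (2.62 + 2.6×3.1)×3.1 = 33.11 m²; P = b + 2y√(1+z²) = 2.62 + 2×3.1×2.786 = 19.89 m. Hydraulic radius R = A/P = 33.11/19.89 = 1.664 m. Q_A = (1/0.022)·33.11·1.664^(2/3)·√0.00035 = 39.54 m³/s.
Channel B: With bottom width b = 4.48 m and side slope z = 0.92: A = (b + zy)y = (4.48 + 0.92×2.29)×2.29 = 15.08 m²; P = b + 2y√(1+z²) = 4.48 + 2×2.29×1.359 = 10.7 m. Hydraulic radius R = A/P = 15.08/10.7 = 1.409 m. Q_B = (1/0.022)·15.08·1.409^(2/3)·√0.00035 = 16.12 m³/s.
The larger discharge is 39.54 m³/s and the smaller is 16.12 m³/s; the ratio is 2.45.

2.45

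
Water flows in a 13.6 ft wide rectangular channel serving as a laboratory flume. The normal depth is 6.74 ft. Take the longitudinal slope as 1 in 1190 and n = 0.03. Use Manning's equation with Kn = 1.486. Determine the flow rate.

Flow area A = b·y = 13.6 × 6.74 = 91.66 ft². Wetted perimeter P = b + 2y = 13.6 + 2×6.74 = 27.08 ft.
Hydraulic radius R = A/P = 91.66/27.08 = 3.385 ft.
Manning's equation: Q = (1.486/n) A R^(2/3) S^(1/2) = (1.486/0.03) × 91.66 × 3.385^(2/3) × 0.0008403^(1/2) = 297 ft³/s.

Q = 297 ft³/s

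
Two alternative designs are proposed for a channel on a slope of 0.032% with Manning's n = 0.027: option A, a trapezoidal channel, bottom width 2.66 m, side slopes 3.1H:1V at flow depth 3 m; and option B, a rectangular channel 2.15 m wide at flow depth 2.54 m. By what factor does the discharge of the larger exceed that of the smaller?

Channel A: With bottom width b = 2.66 m and side slope z = 3.1: A = (b + zy)y = (2.66 + 3.1×3)×3 = 35.88 m²; P = b + 2y√(1+z²) = 2.66 + 2×3×3.257 = 22.2 m. Hydraulic radius R = A/P = 35.88/22.2 = 1.616 m. Q_A = (1/0.027)·35.88·1.616^(2/3)·√0.00032 = 32.74 m³/s.
Channel B: Flow area A = b·y = 2.15 × 2.54 = 5.461 m². Wetted perimeter P = b + 2y = 2.15 + 2×2.54 = 7.23 m. Hydraulic radius R = A/P = 5.461/7.23 = 0.7553 m. Q_B = (1/0.027)·5.461·0.7553^(2/3)·√0.00032 = 3.001 m³/s.
The larger discharge is 32.74 m³/s and the smaller is 3.001 m³/s; the ratio is 10.9.

10.9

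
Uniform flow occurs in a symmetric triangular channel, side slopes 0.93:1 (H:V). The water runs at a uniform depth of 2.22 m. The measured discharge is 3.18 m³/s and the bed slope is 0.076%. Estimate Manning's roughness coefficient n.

For a triangular section with side slope z = 0.93: A = zy² = 0.93×2.22² = 4.583 m²; P = 2y√(1+z²) = 2×2.22×1.366 = 6.063 m.
Hydraulic radius R = A/P = 4.583/6.063 = 0.7559 m.
Rearranging Manning's equation: n = (1/Q) A R^(2/3) S^(1/2) = (1/3.18) × 4.583 × 0.7559^(2/3) × √0.00076 = 0.033.

n = 0.033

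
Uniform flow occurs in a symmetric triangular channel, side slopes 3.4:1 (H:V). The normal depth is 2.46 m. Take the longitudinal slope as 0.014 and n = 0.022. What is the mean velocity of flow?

For a triangular section with side slope z = 3.4: A = zy² = 3.4×2.46² = 20.58 m²; P = 2y√(1+z²) = 2×2.46×3.544 = 17.44 m.
Hydraulic radius R = A/P = 20.58/17.44 = 1.18 m.
From Manning's equation, V = (1/n) R^(2/3) S^(1/2) = (1/0.022) × 1.18^(2/3) × 0.014^(1/2) = 6.01 m/s.

V = 6.01 m/s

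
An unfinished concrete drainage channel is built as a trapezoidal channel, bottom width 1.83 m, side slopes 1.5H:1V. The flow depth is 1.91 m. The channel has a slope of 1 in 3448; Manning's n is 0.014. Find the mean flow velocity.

V = 1.24 m/s

With bottom width b = 1.83 m and side slope z = 1.5: A = (b + zy)y = (1.83 + 1.5×1.91)×1.91 = 8.967 m²; P = b + 2y√(1+z²) = 1.83 + 2×1.91×1.803 = 8.717 m.
Hydraulic radius R = A/P = 8.967/8.717 = 1.029 m.
From Manning's equation, V = (1/n) R^(2/3) S^(1/2) = (1/0.014) × 1.029^(2/3) × 0.00029^(1/2) = 1.24 m/s.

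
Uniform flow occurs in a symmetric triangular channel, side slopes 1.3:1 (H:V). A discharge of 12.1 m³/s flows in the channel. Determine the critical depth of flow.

y_c = 1.78 m

At critical depth, Q² T / (g A³) = 1, i.e. A³/T = Q²/g = 12.1²/9.81 = 14.92.
Trying y = 1.47 m: A³/T = 5.8 — short.
Trying y = 1.97 m: A³/T = 25.07 — over.
Trying y = 1.78 m: A³/T = 15.1 — close enough.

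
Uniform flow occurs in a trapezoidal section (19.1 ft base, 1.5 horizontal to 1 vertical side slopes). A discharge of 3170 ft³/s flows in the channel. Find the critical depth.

At critical depth, Q² T / (g A³) = 1, i.e. A³/T = Q²/g = 3170²/32.2 = 312100.
At y = 5.59 ft: A³/T = 101100 — short.
At y = 8.82 ft: A³/T = 508900 — over.
At y = 7.7 ft: A³/T = 311500 — ≈ 312100.

y_c = 7.7 ft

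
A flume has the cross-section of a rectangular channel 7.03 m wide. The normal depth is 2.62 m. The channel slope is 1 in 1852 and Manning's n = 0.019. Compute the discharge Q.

Flow area A = b·y = 7.03 × 2.62 = 18.42 m². Wetted perimeter P = b + 2y = 7.03 + 2×2.62 = 12.27 m.
Hydraulic radius R = A/P = 18.42/12.27 = 1.501 m.
Manning's equation: Q = (1/n) A R^(2/3) S^(1/2) = (1/0.019) × 18.42 × 1.501^(2/3) × 0.00054^(1/2) = 29.5 m³/s.

Q = 29.5 m³/s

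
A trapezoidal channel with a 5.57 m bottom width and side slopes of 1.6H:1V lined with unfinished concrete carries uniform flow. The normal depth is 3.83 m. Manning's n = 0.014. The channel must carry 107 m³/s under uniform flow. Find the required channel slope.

S = 0.000382

With bottom width b = 5.57 m and side slope z = 1.6: A = (b + zy)y = (5.57 + 1.6×3.83)×3.83 = 44.8 m²; P = b + 2y√(1+z²) = 5.57 + 2×3.83×1.887 = 20.02 m.
Hydraulic radius R = A/P = 44.8/20.02 = 2.238 m.
From Manning's equation, S = [nQ / (1 A R^(2/3))]² = [0.014 × 107 / (1 × 44.8 × 2.238^(2/3))]² = 0.000382.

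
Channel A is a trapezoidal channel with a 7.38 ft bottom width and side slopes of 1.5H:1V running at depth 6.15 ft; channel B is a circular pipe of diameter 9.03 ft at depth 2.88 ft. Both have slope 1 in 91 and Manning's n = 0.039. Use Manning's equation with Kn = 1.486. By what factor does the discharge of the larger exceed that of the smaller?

Channel A: With bottom width b = 7.38 ft and side slope z = 1.5: A = (b + zy)y = (7.38 + 1.5×6.15)×6.15 = 102.1 ft²; P = b + 2y√(1+z²) = 7.38 + 2×6.15×1.803 = 29.55 ft. Hydraulic radius R = A/P = 102.1/29.55 = 3.455 ft. Q_A = (1.486/0.039)·102.1·3.455^(2/3)·√0.01099 = 932.3 ft³/s.
Channel B: For a circular section of diameter D = 9.03 ft at depth y = 2.88 ft, the central angle is θ = 2 arccos(1 − 2y/D) = 2.4 rad. Then A = (D²/8)(θ − sin θ) = 17.59 ft² and P = Dθ/2 = 10.84 ft. Hydraulic radius R = A/P = 17.59/10.84 = 1.623 ft. Q_B = (1.486/0.039)·17.59·1.623^(2/3)·√0.01099 = 97 ft³/s.
The larger discharge is 932.3 ft³/s and the smaller is 97 ft³/s; the ratio is 9.61.

9.61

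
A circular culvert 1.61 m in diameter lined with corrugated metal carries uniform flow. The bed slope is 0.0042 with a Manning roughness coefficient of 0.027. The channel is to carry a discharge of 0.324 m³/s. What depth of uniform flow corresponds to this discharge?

Manning's equation rearranged: A R^(2/3) = nQ / (1·√S) = 0.027 × 0.324 / (√0.0042) = 0.135.
Try y = 0.429 m: A R^(2/3) = 0.1724 — high.
Try y = 0.318 m: A R^(2/3) = 0.09476 — low.
Try y = 0.379 m: A R^(2/3) = 0.1349 — ≈ 0.135.

y_n = 0.379 m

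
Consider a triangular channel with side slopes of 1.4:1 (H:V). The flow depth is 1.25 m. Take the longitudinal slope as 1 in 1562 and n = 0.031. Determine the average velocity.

V = 0.52 m/s

For a triangular section with side slope z = 1.4: A = zy² = 1.4×1.25² = 2.188 m²; P = 2y√(1+z²) = 2×1.25×1.72 = 4.301 m.
Hydraulic radius R = A/P = 2.188/4.301 = 0.5086 m.
From Manning's equation, V = (1/n) R^(2/3) S^(1/2) = (1/0.031) × 0.5086^(2/3) × 0.0006402^(1/2) = 0.52 m/s.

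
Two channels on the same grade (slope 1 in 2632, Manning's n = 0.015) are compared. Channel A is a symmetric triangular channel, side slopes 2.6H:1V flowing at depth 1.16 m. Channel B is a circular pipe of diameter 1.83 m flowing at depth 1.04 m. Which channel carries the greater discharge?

Channel A: For a triangular section with side slope z = 2.6: A = zy² = 2.6×1.16² = 3.499 m²; P = 2y√(1+z²) = 2×1.16×2.786 = 6.463 m. Hydraulic radius R = A/P = 3.499/6.463 = 0.5413 m. Q_A = (1/0.015)·3.499·0.5413^(2/3)·√0.0003799 = 3.02 m³/s.
Channel B: For a circular section of diameter D = 1.83 m at depth y = 1.04 m, the central angle is θ = 2 arccos(1 − 2y/D) = 3.416 rad. Then A = (D²/8)(θ − sin θ) = 1.543 m² and P = Dθ/2 = 3.125 m. Hydraulic radius R = A/P = 1.543/3.125 = 0.4938 m. Q_B = (1/0.015)·1.543·0.4938^(2/3)·√0.0003799 = 1.253 m³/s.
Q_A = 3.02 m³/s vs Q_B = 1.253 m³/s, so channel A carries more.

channel A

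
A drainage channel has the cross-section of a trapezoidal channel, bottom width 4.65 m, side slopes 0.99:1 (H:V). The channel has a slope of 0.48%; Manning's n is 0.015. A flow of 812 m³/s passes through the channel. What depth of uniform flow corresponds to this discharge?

Manning's equation rearranged: A R^(2/3) = nQ / (1·√S) = 0.015 × 812 / (√0.0048) = 175.8.
Trying y = 7.62 m: A R^(2/3) = 216.7 — high.
Trying y = 6.18 m: A R^(2/3) = 139 — low.
Trying y = 6.91 m: A R^(2/3) = 175.8 — ≈ 175.8.

y_n = 6.91 m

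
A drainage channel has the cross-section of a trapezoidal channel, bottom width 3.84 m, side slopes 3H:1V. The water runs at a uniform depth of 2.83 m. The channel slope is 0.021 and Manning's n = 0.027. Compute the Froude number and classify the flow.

supercritical

With bottom width b = 3.84 m and side slope z = 3: A = (b + zy)y = (3.84 + 3×2.83)×2.83 = 34.89 m²; P = b + 2y√(1+z²) = 3.84 + 2×2.83×3.162 = 21.74 m.
Hydraulic radius R = A/P = 34.89/21.74 = 1.605 m.
V = (1/n) R^(2/3) √S = (1/0.027) × 1.605^(2/3) × √0.021 = 7.358 m/s. Hydraulic depth D_h = A/T = 34.89/20.82 = 1.676 m.
Froude number Fr = V/√(g·D_h) = 7.358/√(9.81×1.676) = 1.81, which is greater than 1, so the flow is supercritical.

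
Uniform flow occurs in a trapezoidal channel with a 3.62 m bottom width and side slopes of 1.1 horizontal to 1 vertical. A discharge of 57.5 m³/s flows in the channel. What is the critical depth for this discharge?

At critical depth, Q² T / (g A³) = 1, i.e. A³/T = Q²/g = 57.5²/9.81 = 337.
At y = 1.85 m: A³/T = 148.9 — too small.
At y = 2.83 m: A³/T = 702.6 — too large.
At y = 2.32 m: A³/T = 336.5 — ≈ 337.

y_c = 2.32 m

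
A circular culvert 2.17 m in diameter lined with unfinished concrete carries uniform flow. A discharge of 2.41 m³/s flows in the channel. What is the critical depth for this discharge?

y_c = 0.716 m

At critical depth, Q² T / (g A³) = 1, i.e. A³/T = Q²/g = 2.41²/9.81 = 0.5921.
Try y = 0.493 m: A³/T = 0.1385 — short.
Try y = 0.844 m: A³/T = 1.113 — over.
Try y = 0.716 m: A³/T = 0.5906 — ≈ 0.5921.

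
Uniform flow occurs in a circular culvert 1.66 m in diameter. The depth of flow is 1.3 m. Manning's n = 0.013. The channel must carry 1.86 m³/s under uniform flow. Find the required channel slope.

S = 0.000441

For a circular section of diameter D = 1.66 m at depth y = 1.3 m, the central angle is θ = 2 arccos(1 − 2y/D) = 4.346 rad. Then A = (D²/8)(θ − sin θ) = 1.818 m² and P = Dθ/2 = 3.607 m.
Hydraulic radius R = A/P = 1.818/3.607 = 0.5041 m.
From Manning's equation, S = [nQ / (1 A R^(2/3))]² = [0.013 × 1.86 / (1 × 1.818 × 0.5041^(2/3))]² = 0.000441.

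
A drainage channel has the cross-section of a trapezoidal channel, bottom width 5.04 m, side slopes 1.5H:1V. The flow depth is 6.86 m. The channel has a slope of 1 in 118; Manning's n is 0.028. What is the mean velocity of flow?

V = 7.63 m/s

With bottom width b = 5.04 m and side slope z = 1.5: A = (b + zy)y = (5.04 + 1.5×6.86)×6.86 = 105.2 m²; P = b + 2y√(1+z²) = 5.04 + 2×6.86×1.803 = 29.77 m.
Hydraulic radius R = A/P = 105.2/29.77 = 3.532 m.
From Manning's equation, V = (1/n) R^(2/3) S^(1/2) = (1/0.028) × 3.532^(2/3) × 0.008475^(1/2) = 7.63 m/s.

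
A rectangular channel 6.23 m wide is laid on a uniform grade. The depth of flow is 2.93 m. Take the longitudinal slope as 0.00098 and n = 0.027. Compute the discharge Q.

Q = 27.9 m³/s

Flow area A = b·y = 6.23 × 2.93 = 18.25 m². Wetted perimeter P = b + 2y = 6.23 + 2×2.93 = 12.09 m.
Hydraulic radius R = A/P = 18.25/12.09 = 1.51 m.
Manning's equation: Q = (1/n) A R^(2/3) S^(1/2) = (1/0.027) × 18.25 × 1.51^(2/3) × 0.00098^(1/2) = 27.9 m³/s.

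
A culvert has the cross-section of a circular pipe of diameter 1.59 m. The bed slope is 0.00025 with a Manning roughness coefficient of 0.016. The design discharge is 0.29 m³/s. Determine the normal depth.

Manning's equation rearranged: A R^(2/3) = nQ / (1·√S) = 0.016 × 0.29 / (√0.00025) = 0.2935.
Trying y = 0.632 m: A R^(2/3) = 0.3576 — high.
Trying y = 0.422 m: A R^(2/3) = 0.1655 — low.
Trying y = 0.568 m: A R^(2/3) = 0.2933 — matches.

y_n = 0.568 m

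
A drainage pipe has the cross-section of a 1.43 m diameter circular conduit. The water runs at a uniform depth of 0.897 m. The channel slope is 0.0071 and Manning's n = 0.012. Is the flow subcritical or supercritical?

supercritical

For a circular section of diameter D = 1.43 m at depth y = 0.897 m, the central angle is θ = 2 arccos(1 − 2y/D) = 3.656 rad. Then A = (D²/8)(θ − sin θ) = 1.06 m² and P = Dθ/2 = 2.614 m.
Hydraulic radius R = A/P = 1.06/2.614 = 0.4056 m.
V = (1/n) R^(2/3) √S = (1/0.012) × 0.4056^(2/3) × √0.0071 = 3.848 m/s. Hydraulic depth D_h = A/T = 1.06/1.383 = 0.7668 m.
Froude number Fr = V/√(g·D_h) = 3.848/√(9.81×0.7668) = 1.4, which is greater than 1, so the flow is supercritical.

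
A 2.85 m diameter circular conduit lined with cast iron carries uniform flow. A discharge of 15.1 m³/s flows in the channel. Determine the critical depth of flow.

y_c = 1.72 m

At critical depth, Q² T / (g A³) = 1, i.e. A³/T = Q²/g = 15.1²/9.81 = 23.24.
Trying y = 1.46 m: A³/T = 12.49 — low.
Trying y = 2.17 m: A³/T = 58.27 — high.
Trying y = 1.72 m: A³/T = 23.38 — close enough.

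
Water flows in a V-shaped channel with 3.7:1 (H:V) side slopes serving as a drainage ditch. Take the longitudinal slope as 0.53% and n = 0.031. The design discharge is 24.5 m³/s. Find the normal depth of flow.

Manning's equation rearranged: A R^(2/3) = nQ / (1·√S) = 0.031 × 24.5 / (√0.0053) = 10.43.
Try y = 2.23 m: A R^(2/3) = 19.33 — too large.
Try y = 1.77 m: A R^(2/3) = 10.44 — ≈ 10.43.

y_n = 1.77 m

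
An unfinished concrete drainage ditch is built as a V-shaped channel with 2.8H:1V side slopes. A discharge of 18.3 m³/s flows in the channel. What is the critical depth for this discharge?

At critical depth, Q² T / (g A³) = 1, i.e. A³/T = Q²/g = 18.3²/9.81 = 34.14.
At y = 1.21 m: A³/T = 10.17 — too small.
At y = 1.67 m: A³/T = 50.92 — too large.
At y = 1.54 m: A³/T = 33.95 — ≈ 34.14.

y_c = 1.54 m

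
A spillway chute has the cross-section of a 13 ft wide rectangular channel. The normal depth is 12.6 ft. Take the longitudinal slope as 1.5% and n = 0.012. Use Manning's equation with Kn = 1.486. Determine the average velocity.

Flow area A = b·y = 13 × 12.6 = 163.8 ft². Wetted perimeter P = b + 2y = 13 + 2×12.6 = 38.2 ft.
Hydraulic radius R = A/P = 163.8/38.2 = 4.288 ft.
From Manning's equation, V = (1.486/n) R^(2/3) S^(1/2) = (1.486/0.012) × 4.288^(2/3) × 0.015^(1/2) = 40 ft/s.

V = 40 ft/s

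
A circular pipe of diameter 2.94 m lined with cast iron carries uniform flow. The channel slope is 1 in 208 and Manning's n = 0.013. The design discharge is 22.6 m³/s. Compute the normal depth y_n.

Manning's equation rearranged: A R^(2/3) = nQ / (1·√S) = 0.013 × 22.6 / (√0.004808) = 4.237.
Try y = 2.14 m: A R^(2/3) = 4.864 — too large.
Try y = 1.46 m: A R^(2/3) = 2.733 — too small.
Try y = 1.93 m: A R^(2/3) = 4.241 — matches.

y_n = 1.93 m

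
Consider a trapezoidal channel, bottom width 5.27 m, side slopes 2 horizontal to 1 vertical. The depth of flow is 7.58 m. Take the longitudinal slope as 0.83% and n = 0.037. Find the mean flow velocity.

V = 6.16 m/s

With bottom width b = 5.27 m and side slope z = 2: A = (b + zy)y = (5.27 + 2×7.58)×7.58 = 154.9 m²; P = b + 2y√(1+z²) = 5.27 + 2×7.58×2.236 = 39.17 m.
Hydraulic radius R = A/P = 154.9/39.17 = 3.954 m.
From Manning's equation, V = (1/n) R^(2/3) S^(1/2) = (1/0.037) × 3.954^(2/3) × 0.0083^(1/2) = 6.16 m/s.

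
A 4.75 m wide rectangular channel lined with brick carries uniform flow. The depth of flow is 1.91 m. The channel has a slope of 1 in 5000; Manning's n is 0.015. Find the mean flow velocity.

Flow area A = b·y = 4.75 × 1.91 = 9.072 m². Wetted perimeter P = b + 2y = 4.75 + 2×1.91 = 8.57 m.
Hydraulic radius R = A/P = 9.072/8.57 = 1.059 m.
From Manning's equation, V = (1/n) R^(2/3) S^(1/2) = (1/0.015) × 1.059^(2/3) × 0.0002^(1/2) = 0.979 m/s.

V = 0.979 m/s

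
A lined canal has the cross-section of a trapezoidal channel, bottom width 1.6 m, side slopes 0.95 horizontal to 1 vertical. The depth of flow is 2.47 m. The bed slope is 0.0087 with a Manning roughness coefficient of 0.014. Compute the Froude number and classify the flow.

supercritical

With bottom width b = 1.6 m and side slope z = 0.95: A = (b + zy)y = (1.6 + 0.95×2.47)×2.47 = 9.748 m²; P = b + 2y√(1+z²) = 1.6 + 2×2.47×1.379 = 8.414 m.
Hydraulic radius R = A/P = 9.748/8.414 = 1.159 m.
V = (1/n) R^(2/3) √S = (1/0.014) × 1.159^(2/3) × √0.0087 = 7.349 m/s. Hydraulic depth D_h = A/T = 9.748/6.293 = 1.549 m.
Froude number Fr = V/√(g·D_h) = 7.349/√(9.81×1.549) = 1.89, which is greater than 1, so the flow is supercritical.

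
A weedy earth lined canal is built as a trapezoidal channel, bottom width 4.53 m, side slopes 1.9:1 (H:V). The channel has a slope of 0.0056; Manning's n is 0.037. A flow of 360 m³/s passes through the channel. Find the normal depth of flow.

Manning's equation rearranged: A R^(2/3) = nQ / (1·√S) = 0.037 × 360 / (√0.0056) = 178.
At y = 3.85 m: A R^(2/3) = 76.32 — short.
At y = 6.09 m: A R^(2/3) = 212.7 — over.
At y = 5.63 m: A R^(2/3) = 177.8 — close enough.

y_n = 5.63 m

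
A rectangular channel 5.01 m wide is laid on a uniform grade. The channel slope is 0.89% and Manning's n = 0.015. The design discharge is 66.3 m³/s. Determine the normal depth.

Manning's equation rearranged: A R^(2/3) = nQ / (1·√S) = 0.015 × 66.3 / (√0.0089) = 10.54.
At y = 2.19 m: A R^(2/3) = 12.17 — over.
At y = 1.97 m: A R^(2/3) = 10.53 — close enough.

y_n = 1.97 m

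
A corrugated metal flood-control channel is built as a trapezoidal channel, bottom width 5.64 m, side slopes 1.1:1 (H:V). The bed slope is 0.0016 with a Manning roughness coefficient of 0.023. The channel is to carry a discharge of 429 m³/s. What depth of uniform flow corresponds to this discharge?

Manning's equation rearranged: A R^(2/3) = nQ / (1·√S) = 0.023 × 429 / (√0.0016) = 246.7.
Trying y = 9.48 m: A R^(2/3) = 415.4 — high.
Trying y = 7.45 m: A R^(2/3) = 247 — close enough.

y_n = 7.45 m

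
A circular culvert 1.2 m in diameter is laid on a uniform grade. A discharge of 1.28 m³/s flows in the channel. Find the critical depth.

y_c = 0.616 m

At critical depth, Q² T / (g A³) = 1, i.e. A³/T = Q²/g = 1.28²/9.81 = 0.167.
At y = 0.732 m: A³/T = 0.3223 — high.
At y = 0.421 m: A³/T = 0.0387 — low.
At y = 0.616 m: A³/T = 0.1666 — ≈ 0.167.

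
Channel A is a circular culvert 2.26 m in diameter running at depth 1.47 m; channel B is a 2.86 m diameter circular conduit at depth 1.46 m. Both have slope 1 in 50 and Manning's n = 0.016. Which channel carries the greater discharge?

Channel A: For a circular section of diameter D = 2.26 m at depth y = 1.47 m, the central angle is θ = 2 arccos(1 − 2y/D) = 3.753 rad. Then A = (D²/8)(θ − sin θ) = 2.762 m² and P = Dθ/2 = 4.241 m. Hydraulic radius R = A/P = 2.762/4.241 = 0.6514 m. Q_A = (1/0.016)·2.762·0.6514^(2/3)·√0.02 = 18.35 m³/s.
Channel B: For a circular section of diameter D = 2.86 m at depth y = 1.46 m, the central angle is θ = 2 arccos(1 − 2y/D) = 3.184 rad. Then A = (D²/8)(θ − sin θ) = 3.298 m² and P = Dθ/2 = 4.552 m. Hydraulic radius R = A/P = 3.298/4.552 = 0.7244 m. Q_B = (1/0.016)·3.298·0.7244^(2/3)·√0.02 = 23.51 m³/s.
Q_A = 18.35 m³/s vs Q_B = 23.51 m³/s, so channel B carries more.

channel B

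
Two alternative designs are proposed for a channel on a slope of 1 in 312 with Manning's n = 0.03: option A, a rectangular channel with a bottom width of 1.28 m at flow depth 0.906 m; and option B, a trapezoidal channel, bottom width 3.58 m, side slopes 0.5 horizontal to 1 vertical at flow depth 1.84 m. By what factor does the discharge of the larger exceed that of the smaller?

Channel A: Flow area A = b·y = 1.28 × 0.906 = 1.16 m². Wetted perimeter P = b + 2y = 1.28 + 2×0.906 = 3.092 m. Hydraulic radius R = A/P = 1.16/3.092 = 0.3751 m. Q_A = (1/0.03)·1.16·0.3751^(2/3)·√0.003205 = 1.138 m³/s.
Channel B: With bottom width b = 3.58 m and side slope z = 0.5: A = (b + zy)y = (3.58 + 0.5×1.84)×1.84 = 8.28 m²; P = b + 2y√(1+z²) = 3.58 + 2×1.84×1.118 = 7.694 m. Hydraulic radius R = A/P = 8.28/7.694 = 1.076 m. Q_B = (1/0.03)·8.28·1.076^(2/3)·√0.003205 = 16.41 m³/s.
The larger discharge is 16.41 m³/s and the smaller is 1.138 m³/s; the ratio is 14.4.

14.4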